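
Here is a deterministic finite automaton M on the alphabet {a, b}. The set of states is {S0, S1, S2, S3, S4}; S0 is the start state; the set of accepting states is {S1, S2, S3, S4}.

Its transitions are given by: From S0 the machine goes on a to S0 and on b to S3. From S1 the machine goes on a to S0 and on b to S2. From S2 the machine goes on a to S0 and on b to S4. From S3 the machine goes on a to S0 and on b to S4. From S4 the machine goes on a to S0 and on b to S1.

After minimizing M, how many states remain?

Start with accepting vs non-accepting: {S1,S2,S3,S4} | {S0}.
The partition is now stable with 2 blocks: {S1,S2,S3,S4} | {S0}.

2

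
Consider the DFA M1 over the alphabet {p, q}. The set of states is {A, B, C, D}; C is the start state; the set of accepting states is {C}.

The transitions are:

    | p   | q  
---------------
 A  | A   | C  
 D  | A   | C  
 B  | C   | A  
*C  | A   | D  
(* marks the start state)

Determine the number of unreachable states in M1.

1

BFS from C reaches {A, C, D}; the 1 state(s) B are never visited.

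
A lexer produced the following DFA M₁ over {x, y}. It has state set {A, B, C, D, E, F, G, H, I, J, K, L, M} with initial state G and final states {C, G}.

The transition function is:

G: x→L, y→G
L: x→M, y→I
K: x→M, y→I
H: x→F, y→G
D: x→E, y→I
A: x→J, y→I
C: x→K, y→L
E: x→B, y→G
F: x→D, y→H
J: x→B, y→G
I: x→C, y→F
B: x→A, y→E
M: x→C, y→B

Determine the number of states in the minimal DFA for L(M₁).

7

P0 = {C,G} | {A,B,D,E,F,H,I,J,K,L,M}.
Refine {C,G} on symbol y: members go to different blocks, giving {C} and {G}.
Refine {A,B,D,E,F,H,I,J,K,L,M} on symbol x: members go to different blocks, giving {A,B,D,E,F,H,J,K,L} and {I,M}.
Split {A,B,D,E,F,H,J,K,L} by δ(·,x) → {A,B,D,E,F,H,J} and {K,L}.
Split {A,B,D,E,F,H,J} by δ(·,y) → {E,H,J} and {A,D} and {B,F}.
No further refinement is possible. Final partition (7 blocks): {C} | {E,H,J} | {G} | {I,M} | {K,L} | {A,D} | {B,F}.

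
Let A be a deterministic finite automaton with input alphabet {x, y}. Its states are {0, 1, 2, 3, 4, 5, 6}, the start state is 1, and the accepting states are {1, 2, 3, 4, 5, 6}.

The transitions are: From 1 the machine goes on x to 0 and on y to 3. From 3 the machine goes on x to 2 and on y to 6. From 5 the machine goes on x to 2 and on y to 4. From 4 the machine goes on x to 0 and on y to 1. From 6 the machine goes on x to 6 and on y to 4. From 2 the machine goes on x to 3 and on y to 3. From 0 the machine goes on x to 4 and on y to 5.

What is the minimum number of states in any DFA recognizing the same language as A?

7

All states are reachable from the start state.
Start with accepting vs non-accepting: {1,2,3,4,5,6} | {0}.
On input x, block {1,2,3,4,5,6} splits into {2,3,5,6} and {1,4}.
Split {2,3,5,6} by δ(·,y) → {2,3} and {5,6}.
On input y, block {2,3} splits into {2} and {3}.
Split {1,4} by δ(·,y) → {1} and {4}.
Split {5,6} by δ(·,x) → {5} and {6}.
Stable partition: {2} | {0} | {1} | {5} | {3} | {4} | {6} — 7 equivalence classes.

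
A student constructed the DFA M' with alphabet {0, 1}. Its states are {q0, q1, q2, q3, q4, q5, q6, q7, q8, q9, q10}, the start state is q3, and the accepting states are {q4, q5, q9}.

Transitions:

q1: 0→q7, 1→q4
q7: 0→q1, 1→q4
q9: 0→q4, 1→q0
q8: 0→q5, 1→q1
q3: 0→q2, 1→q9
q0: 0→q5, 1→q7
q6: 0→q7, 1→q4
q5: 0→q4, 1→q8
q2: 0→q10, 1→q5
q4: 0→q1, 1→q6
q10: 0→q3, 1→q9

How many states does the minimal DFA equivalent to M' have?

5

Every state is reachable, so we keep all 11.
P0 = {q4,q5,q9} | {q0,q1,q2,q3,q6,q7,q8,q10}.
Split {q4,q5,q9} by δ(·,0) → {q5,q9} and {q4}.
On input 0, block {q0,q1,q2,q3,q6,q7,q8,q10} splits into {q1,q2,q3,q6,q7,q10} and {q0,q8}.
Refine {q1,q2,q3,q6,q7,q10} on symbol 1: members go to different blocks, giving {q1,q6,q7} and {q2,q3,q10}.
The partition is now stable with 5 blocks: {q5,q9} | {q1,q6,q7} | {q4} | {q0,q8} | {q2,q3,q10}.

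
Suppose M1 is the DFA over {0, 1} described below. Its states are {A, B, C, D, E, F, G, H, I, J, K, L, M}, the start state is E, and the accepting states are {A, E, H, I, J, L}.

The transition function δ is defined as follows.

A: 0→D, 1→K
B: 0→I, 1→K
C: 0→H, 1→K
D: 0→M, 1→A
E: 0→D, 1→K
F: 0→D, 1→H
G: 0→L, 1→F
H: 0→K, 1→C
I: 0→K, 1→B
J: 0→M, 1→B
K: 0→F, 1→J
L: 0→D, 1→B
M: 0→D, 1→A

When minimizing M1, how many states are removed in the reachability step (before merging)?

No path from E leads to G, L; the other 11 states are all reachable.

2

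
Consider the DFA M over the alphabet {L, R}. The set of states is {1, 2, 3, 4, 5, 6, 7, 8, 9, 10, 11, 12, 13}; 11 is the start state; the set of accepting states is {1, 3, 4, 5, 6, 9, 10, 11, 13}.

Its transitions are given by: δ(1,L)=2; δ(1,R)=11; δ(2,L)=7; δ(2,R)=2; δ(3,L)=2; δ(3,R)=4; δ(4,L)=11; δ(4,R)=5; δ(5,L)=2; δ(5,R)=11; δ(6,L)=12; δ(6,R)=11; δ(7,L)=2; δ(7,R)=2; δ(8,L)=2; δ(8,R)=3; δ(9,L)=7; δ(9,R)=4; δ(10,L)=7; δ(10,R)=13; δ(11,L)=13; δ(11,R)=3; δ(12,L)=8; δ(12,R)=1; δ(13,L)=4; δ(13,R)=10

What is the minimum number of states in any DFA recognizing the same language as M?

3

States {1,6,8,9,12} cannot be reached from the start state, so discard them.
Start with accepting vs non-accepting: {3,4,5,10,11,13} | {2,7}.
Refine {3,4,5,10,11,13} on symbol L: members go to different blocks, giving {3,5,10} and {4,11,13}.
The partition is now stable with 3 blocks: {3,5,10} | {2,7} | {4,11,13}.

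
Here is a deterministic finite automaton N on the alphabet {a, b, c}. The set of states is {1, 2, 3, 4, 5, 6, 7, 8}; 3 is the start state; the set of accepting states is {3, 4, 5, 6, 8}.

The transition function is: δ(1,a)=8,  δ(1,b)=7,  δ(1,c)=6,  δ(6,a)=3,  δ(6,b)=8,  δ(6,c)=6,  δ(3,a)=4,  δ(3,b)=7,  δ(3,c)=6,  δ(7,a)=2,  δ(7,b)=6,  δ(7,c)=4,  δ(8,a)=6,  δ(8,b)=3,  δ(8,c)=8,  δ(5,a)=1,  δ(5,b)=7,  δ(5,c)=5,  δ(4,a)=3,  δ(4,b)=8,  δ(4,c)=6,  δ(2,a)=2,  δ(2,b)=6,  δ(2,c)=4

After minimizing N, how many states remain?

4

States {1,5} cannot be reached from the start state, so discard them.
Initial partition by acceptance: {3,4,6,8} | {2,7}.
Refine {3,4,6,8} on symbol b: members go to different blocks, giving {4,6,8} and {3}.
On input a, block {4,6,8} splits into {4,6} and {8}.
No further refinement is possible. Final partition (4 blocks): {4,6} | {2,7} | {3} | {8}.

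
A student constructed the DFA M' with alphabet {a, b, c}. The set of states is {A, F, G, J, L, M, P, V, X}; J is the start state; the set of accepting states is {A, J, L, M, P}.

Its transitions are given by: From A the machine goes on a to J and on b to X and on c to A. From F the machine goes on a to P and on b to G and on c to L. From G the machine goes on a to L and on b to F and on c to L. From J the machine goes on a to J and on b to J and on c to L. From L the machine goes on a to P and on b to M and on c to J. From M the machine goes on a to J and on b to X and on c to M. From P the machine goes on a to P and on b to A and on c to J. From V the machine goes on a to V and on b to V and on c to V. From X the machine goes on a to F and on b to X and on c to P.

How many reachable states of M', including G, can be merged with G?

Reachable states from the start: {A,F,G,J,L,M,P,X}. Unreachable: {V} — drop them.
Start with accepting vs non-accepting: {A,J,L,M,P} | {F,G,X}.
On input b, block {A,J,L,M,P} splits into {J,L,P} and {A,M}.
On input b, block {J,L,P} splits into {L,P} and {J}.
On input a, block {F,G,X} splits into {F,G} and {X}.
No further refinement is possible. Final partition (5 blocks): {L,P} | {F,G} | {A,M} | {J} | {X}.
The equivalence class containing G is {F,G}, of size 2.

2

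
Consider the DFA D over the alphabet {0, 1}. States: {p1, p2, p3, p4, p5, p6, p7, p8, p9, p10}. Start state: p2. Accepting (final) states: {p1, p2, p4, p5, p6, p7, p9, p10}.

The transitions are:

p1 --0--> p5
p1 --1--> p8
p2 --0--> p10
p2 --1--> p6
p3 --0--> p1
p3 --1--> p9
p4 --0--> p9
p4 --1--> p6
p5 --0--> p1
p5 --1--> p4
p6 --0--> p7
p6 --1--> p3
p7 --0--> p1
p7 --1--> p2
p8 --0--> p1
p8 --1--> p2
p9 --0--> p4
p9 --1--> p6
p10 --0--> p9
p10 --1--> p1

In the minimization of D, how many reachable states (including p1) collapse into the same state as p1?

All states are reachable from the start state.
Start with accepting vs non-accepting: {p1,p2,p4,p5,p6,p7,p9,p10} | {p3,p8}.
Refine {p1,p2,p4,p5,p6,p7,p9,p10} on symbol 1: members go to different blocks, giving {p2,p4,p5,p7,p9,p10} and {p1,p6}.
Split {p2,p4,p5,p7,p9,p10} by δ(·,0) → {p2,p4,p9,p10} and {p5,p7}.
No further refinement is possible. Final partition (4 blocks): {p2,p4,p9,p10} | {p3,p8} | {p1,p6} | {p5,p7}.
The equivalence class containing p1 is {p1,p6}, of size 2.

2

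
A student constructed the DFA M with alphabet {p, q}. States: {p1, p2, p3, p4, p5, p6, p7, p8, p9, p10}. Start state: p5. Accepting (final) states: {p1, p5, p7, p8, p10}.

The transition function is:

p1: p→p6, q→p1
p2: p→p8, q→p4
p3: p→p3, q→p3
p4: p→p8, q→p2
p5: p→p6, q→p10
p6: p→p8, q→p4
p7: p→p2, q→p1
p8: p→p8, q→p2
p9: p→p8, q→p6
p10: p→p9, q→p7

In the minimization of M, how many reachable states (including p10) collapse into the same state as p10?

Reachable states from the start: {p1,p2,p4,p5,p6,p7,p8,p9,p10}. Unreachable: {p3} — drop them.
Start with accepting vs non-accepting: {p1,p5,p7,p8,p10} | {p2,p4,p6,p9}.
Refine {p1,p5,p7,p8,p10} on symbol p: members go to different blocks, giving {p1,p5,p7,p10} and {p8}.
The partition is now stable with 3 blocks: {p1,p5,p7,p10} | {p2,p4,p6,p9} | {p8}.
State p10 belongs to the block {p1,p5,p7,p10}, which has 4 states.

4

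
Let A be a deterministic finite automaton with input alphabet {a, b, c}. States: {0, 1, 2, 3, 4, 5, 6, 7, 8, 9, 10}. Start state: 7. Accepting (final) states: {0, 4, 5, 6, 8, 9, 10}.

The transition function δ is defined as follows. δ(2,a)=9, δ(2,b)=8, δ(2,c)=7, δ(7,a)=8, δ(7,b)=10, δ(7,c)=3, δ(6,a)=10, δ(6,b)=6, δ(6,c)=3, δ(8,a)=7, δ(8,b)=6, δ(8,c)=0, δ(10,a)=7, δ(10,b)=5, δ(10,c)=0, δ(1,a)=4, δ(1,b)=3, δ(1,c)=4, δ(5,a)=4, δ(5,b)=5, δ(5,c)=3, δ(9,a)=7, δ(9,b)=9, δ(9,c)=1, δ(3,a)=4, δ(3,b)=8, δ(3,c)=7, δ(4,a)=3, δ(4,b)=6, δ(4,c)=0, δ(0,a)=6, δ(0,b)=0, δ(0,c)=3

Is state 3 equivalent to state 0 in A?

First remove the unreachable states {1,2,9}; 8 states remain.
Start with accepting vs non-accepting: {0,4,5,6,8,10} | {3,7}.
On input a, block {0,4,5,6,8,10} splits into {0,5,6} and {4,8,10}.
Split {0,5,6} by δ(·,a) → {5,6} and {0}.
Stable partition: {5,6} | {3,7} | {4,8,10} | {0} — 4 equivalence classes.
3 and 0 end up in different blocks, so they are distinguishable. For instance, the string 'ε' is accepted from only 0.

No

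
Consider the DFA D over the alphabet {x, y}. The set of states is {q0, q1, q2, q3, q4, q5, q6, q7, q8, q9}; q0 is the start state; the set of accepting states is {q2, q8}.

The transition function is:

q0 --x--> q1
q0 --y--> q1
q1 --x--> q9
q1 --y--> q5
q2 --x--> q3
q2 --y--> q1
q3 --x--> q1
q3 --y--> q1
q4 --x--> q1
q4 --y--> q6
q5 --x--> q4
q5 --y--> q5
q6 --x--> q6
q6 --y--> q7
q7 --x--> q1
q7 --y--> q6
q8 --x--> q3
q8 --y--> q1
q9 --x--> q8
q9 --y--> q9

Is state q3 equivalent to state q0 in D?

Reachable states from the start: {q0,q1,q3,q4,q5,q6,q7,q8,q9}. Unreachable: {q2} — drop them.
Start with accepting vs non-accepting: {q8} | {q0,q1,q3,q4,q5,q6,q7,q9}.
Split {q0,q1,q3,q4,q5,q6,q7,q9} by δ(·,x) → {q0,q1,q3,q4,q5,q6,q7} and {q9}.
On input x, block {q0,q1,q3,q4,q5,q6,q7} splits into {q0,q3,q4,q5,q6,q7} and {q1}.
Split {q0,q3,q4,q5,q6,q7} by δ(·,x) → {q0,q3,q4,q7} and {q5,q6}.
Split {q0,q3,q4,q7} by δ(·,y) → {q0,q3} and {q4,q7}.
Refine {q5,q6} on symbol x: members go to different blocks, giving {q5} and {q6}.
No further refinement is possible. Final partition (7 blocks): {q8} | {q0,q3} | {q9} | {q1} | {q5} | {q4,q7} | {q6}.
q3 and q0 lie in the same block of the stable partition, so they are equivalent — no string distinguishes them.

Yes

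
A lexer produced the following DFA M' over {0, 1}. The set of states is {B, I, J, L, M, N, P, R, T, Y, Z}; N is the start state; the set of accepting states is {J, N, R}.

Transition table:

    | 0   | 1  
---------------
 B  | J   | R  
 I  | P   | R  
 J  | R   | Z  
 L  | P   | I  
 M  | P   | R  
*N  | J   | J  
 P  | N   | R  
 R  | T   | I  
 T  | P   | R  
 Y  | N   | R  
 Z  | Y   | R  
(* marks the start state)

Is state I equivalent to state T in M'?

Reachable states from the start: {I,J,N,P,R,T,Y,Z}. Unreachable: {B,L,M} — drop them.
P0 = {J,N,R} | {I,P,T,Y,Z}.
On input 0, block {J,N,R} splits into {J,N} and {R}.
Refine {J,N} on symbol 0: members go to different blocks, giving {J} and {N}.
Split {I,P,T,Y,Z} by δ(·,0) → {I,T,Z} and {P,Y}.
Stable partition: {J} | {I,T,Z} | {R} | {N} | {P,Y} — 5 equivalence classes.
I and T lie in the same block of the stable partition, so they are equivalent — no string distinguishes them.

Yes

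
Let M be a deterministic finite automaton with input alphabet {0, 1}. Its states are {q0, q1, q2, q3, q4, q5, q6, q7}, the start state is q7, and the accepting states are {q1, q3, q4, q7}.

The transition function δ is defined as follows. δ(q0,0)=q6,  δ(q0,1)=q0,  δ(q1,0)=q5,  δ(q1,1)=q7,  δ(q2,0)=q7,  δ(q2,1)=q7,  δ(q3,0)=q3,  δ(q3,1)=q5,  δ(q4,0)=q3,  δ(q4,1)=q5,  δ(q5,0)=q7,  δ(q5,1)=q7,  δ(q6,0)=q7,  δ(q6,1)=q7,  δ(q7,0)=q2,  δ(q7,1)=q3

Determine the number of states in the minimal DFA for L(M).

States {q0,q1,q4,q6} cannot be reached from the start state, so discard them.
Initial partition by acceptance: {q3,q7} | {q2,q5}.
Refine {q3,q7} on symbol 0: members go to different blocks, giving {q3} and {q7}.
The partition is now stable with 3 blocks: {q3} | {q2,q5} | {q7}.

3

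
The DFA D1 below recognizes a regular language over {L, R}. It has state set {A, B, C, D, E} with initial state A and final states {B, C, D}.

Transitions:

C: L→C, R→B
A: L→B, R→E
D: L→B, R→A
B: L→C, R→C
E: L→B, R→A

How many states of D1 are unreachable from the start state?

BFS from A reaches {A, B, C, E}; the 1 state(s) D are never visited.

1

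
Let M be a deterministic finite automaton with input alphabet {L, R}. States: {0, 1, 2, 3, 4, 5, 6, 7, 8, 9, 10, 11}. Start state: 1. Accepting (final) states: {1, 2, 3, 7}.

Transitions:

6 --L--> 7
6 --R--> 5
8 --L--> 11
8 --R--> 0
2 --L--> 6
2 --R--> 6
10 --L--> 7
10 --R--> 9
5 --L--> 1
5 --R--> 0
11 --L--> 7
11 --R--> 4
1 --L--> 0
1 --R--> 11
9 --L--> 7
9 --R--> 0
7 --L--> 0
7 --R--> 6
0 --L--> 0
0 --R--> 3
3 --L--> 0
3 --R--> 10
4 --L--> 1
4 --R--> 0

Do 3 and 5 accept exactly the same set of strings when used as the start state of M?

Reachable states from the start: {0,1,3,4,5,6,7,9,10,11}. Unreachable: {2,8} — drop them.
Start with accepting vs non-accepting: {1,3,7} | {0,4,5,6,9,10,11}.
Split {0,4,5,6,9,10,11} by δ(·,L) → {4,5,6,9,10,11} and {0}.
On input R, block {4,5,6,9,10,11} splits into {4,5,9} and {6,10,11}.
The partition is now stable with 4 blocks: {1,3,7} | {4,5,9} | {0} | {6,10,11}.
3 and 5 end up in different blocks, so they are distinguishable. For instance, the string 'ε' is accepted from only 3.

No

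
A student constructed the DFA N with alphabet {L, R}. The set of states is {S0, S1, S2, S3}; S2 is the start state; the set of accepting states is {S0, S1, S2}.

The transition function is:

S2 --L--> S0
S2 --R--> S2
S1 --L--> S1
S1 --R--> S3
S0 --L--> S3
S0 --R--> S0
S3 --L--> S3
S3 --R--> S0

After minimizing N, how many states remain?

3

States {S1} cannot be reached from the start state, so discard them.
Start with accepting vs non-accepting: {S0,S2} | {S3}.
Refine {S0,S2} on symbol L: members go to different blocks, giving {S0} and {S2}.
The partition is now stable with 3 blocks: {S0} | {S3} | {S2}.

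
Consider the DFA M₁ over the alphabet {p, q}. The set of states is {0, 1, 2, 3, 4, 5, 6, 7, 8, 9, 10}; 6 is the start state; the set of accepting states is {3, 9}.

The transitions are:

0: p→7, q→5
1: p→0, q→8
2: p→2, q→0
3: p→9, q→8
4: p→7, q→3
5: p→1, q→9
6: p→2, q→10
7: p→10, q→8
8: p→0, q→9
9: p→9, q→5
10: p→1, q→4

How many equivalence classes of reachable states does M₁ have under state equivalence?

4

Initial partition by acceptance: {3,9} | {0,1,2,4,5,6,7,8,10}.
Refine {0,1,2,4,5,6,7,8,10} on symbol q: members go to different blocks, giving {0,1,2,6,7,10} and {4,5,8}.
Refine {0,1,2,6,7,10} on symbol q: members go to different blocks, giving {0,1,7,10} and {2,6}.
The partition is now stable with 4 blocks: {3,9} | {0,1,7,10} | {4,5,8} | {2,6}.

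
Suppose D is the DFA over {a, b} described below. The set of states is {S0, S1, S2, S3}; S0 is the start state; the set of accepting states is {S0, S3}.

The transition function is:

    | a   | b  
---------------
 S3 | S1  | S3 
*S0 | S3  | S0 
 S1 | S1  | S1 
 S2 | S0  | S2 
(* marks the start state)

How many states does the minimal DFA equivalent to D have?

States {S2} cannot be reached from the start state, so discard them.
Start with accepting vs non-accepting: {S0,S3} | {S1}.
On input a, block {S0,S3} splits into {S0} and {S3}.
The partition is now stable with 3 blocks: {S0} | {S1} | {S3}.

3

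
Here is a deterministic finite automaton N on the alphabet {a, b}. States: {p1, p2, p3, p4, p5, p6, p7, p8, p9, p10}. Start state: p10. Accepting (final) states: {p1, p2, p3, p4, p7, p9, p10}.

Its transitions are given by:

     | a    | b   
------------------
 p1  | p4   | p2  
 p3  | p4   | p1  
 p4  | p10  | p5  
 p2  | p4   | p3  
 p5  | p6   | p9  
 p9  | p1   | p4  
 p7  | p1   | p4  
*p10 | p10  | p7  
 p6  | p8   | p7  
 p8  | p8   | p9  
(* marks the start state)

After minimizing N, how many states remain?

Initial partition by acceptance: {p1,p2,p3,p4,p7,p9,p10} | {p5,p6,p8}.
On input b, block {p1,p2,p3,p4,p7,p9,p10} splits into {p1,p2,p3,p7,p9,p10} and {p4}.
Split {p1,p2,p3,p7,p9,p10} by δ(·,a) → {p1,p2,p3} and {p7,p9,p10}.
Split {p7,p9,p10} by δ(·,a) → {p7,p9} and {p10}.
Stable partition: {p1,p2,p3} | {p5,p6,p8} | {p4} | {p7,p9} | {p10} — 5 equivalence classes.

5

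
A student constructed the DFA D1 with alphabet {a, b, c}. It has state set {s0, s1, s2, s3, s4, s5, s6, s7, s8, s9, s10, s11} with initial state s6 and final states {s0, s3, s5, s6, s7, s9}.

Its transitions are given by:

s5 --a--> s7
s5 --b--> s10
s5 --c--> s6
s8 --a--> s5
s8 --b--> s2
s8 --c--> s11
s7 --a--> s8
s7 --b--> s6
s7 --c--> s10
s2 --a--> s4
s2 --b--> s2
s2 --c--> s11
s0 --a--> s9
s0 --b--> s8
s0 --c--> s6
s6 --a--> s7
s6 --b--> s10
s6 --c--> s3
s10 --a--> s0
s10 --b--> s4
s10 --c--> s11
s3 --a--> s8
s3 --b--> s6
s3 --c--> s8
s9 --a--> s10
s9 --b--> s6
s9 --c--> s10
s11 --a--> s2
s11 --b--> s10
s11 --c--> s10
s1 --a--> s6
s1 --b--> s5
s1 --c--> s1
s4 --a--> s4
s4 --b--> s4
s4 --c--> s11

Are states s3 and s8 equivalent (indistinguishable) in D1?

No

States {s1} cannot be reached from the start state, so discard them.
Start with accepting vs non-accepting: {s0,s3,s5,s6,s7,s9} | {s2,s4,s8,s10,s11}.
Refine {s0,s3,s5,s6,s7,s9} on symbol a: members go to different blocks, giving {s0,s5,s6} and {s3,s7,s9}.
On input c, block {s0,s5,s6} splits into {s0,s5} and {s6}.
Split {s2,s4,s8,s10,s11} by δ(·,a) → {s2,s4,s11} and {s8,s10}.
Split {s2,s4,s11} by δ(·,b) → {s2,s4} and {s11}.
No further refinement is possible. Final partition (6 blocks): {s0,s5} | {s2,s4} | {s3,s7,s9} | {s6} | {s8,s10} | {s11}.
s3 and s8 end up in different blocks, so they are distinguishable. For instance, the string 'ε' is accepted from only s3.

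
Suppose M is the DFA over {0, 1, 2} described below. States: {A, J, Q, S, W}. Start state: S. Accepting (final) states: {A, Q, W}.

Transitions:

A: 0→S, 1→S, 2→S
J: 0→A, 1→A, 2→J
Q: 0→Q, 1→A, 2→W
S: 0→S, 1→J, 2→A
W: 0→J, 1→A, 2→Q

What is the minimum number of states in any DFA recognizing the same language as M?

3

Reachable states from the start: {A,J,S}. Unreachable: {Q,W} — drop them.
Start with accepting vs non-accepting: {A} | {J,S}.
Refine {J,S} on symbol 0: members go to different blocks, giving {S} and {J}.
No further refinement is possible. Final partition (3 blocks): {A} | {S} | {J}.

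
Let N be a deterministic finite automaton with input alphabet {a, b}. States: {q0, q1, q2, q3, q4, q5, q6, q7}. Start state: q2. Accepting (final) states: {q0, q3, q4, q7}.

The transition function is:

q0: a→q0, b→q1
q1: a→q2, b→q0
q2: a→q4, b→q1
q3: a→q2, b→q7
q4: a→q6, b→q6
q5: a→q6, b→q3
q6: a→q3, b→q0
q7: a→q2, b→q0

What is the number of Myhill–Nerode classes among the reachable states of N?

First remove the unreachable states {q5}; 7 states remain.
P0 = {q0,q3,q4,q7} | {q1,q2,q6}.
Refine {q0,q3,q4,q7} on symbol a: members go to different blocks, giving {q3,q4,q7} and {q0}.
On input b, block {q3,q4,q7} splits into {q3} and {q4} and {q7}.
Refine {q1,q2,q6} on symbol a: members go to different blocks, giving {q1} and {q2} and {q6}.
The partition is now stable with 7 blocks: {q3} | {q1} | {q0} | {q4} | {q7} | {q2} | {q6}.

7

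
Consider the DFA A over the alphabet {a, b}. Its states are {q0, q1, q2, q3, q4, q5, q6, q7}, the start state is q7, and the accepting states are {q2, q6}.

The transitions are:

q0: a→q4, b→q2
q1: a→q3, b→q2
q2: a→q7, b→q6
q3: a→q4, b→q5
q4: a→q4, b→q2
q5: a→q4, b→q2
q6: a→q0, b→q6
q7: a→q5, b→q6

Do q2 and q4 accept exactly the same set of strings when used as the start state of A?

Reachable states from the start: {q0,q2,q4,q5,q6,q7}. Unreachable: {q1,q3} — drop them.
Initial partition by acceptance: {q2,q6} | {q0,q4,q5,q7}.
The partition is now stable with 2 blocks: {q2,q6} | {q0,q4,q5,q7}.
q2 and q4 end up in different blocks, so they are distinguishable. For instance, the string 'ε' is accepted from only q2.

No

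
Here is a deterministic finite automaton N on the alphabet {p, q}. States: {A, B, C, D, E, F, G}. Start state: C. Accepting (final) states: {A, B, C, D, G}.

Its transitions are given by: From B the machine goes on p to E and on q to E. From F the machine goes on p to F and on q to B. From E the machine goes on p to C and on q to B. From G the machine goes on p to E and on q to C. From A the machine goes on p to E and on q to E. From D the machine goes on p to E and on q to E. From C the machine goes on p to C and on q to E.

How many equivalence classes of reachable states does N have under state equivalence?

3

Reachable states from the start: {B,C,E}. Unreachable: {A,D,F,G} — drop them.
Initial partition by acceptance: {B,C} | {E}.
Split {B,C} by δ(·,p) → {B} and {C}.
No further refinement is possible. Final partition (3 blocks): {B} | {E} | {C}.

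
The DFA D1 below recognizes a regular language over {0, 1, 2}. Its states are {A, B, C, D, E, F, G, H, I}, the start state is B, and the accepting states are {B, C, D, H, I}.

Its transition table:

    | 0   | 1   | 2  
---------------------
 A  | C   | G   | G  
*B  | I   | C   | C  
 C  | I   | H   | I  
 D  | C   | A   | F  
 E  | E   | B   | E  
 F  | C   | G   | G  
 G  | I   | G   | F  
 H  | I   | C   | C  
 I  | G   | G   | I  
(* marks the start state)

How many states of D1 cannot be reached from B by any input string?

No path from B leads to A, D, E; the other 6 states are all reachable.

3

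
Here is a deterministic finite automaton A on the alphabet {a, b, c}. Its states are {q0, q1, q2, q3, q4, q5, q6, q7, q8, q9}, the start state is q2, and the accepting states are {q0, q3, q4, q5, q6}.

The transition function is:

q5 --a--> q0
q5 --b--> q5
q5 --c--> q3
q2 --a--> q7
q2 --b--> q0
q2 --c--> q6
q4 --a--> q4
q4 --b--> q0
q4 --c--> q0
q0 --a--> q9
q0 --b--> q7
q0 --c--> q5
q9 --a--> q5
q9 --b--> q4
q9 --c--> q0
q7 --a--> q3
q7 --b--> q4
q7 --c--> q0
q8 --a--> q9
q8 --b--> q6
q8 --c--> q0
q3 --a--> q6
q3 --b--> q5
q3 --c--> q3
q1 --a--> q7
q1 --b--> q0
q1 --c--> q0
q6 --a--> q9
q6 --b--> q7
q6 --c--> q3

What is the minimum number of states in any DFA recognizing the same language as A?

First remove the unreachable states {q1,q8}; 8 states remain.
Start with accepting vs non-accepting: {q0,q3,q4,q5,q6} | {q2,q7,q9}.
Refine {q0,q3,q4,q5,q6} on symbol a: members go to different blocks, giving {q3,q4,q5} and {q0,q6}.
Split {q3,q4,q5} by δ(·,a) → {q3,q5} and {q4}.
Split {q2,q7,q9} by δ(·,a) → {q7,q9} and {q2}.
The partition is now stable with 5 blocks: {q3,q5} | {q7,q9} | {q0,q6} | {q4} | {q2}.

5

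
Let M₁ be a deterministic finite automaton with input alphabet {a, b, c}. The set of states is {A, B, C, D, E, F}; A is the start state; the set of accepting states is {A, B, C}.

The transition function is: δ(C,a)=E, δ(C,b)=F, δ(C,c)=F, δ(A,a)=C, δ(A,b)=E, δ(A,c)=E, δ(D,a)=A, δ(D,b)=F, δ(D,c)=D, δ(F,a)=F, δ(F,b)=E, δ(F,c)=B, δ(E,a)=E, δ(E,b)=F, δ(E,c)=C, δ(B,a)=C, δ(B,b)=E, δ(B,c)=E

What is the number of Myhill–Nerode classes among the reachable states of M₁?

Reachable states from the start: {A,B,C,E,F}. Unreachable: {D} — drop them.
P0 = {A,B,C} | {E,F}.
Refine {A,B,C} on symbol a: members go to different blocks, giving {A,B} and {C}.
On input c, block {E,F} splits into {E} and {F}.
No further refinement is possible. Final partition (4 blocks): {A,B} | {E} | {C} | {F}.

4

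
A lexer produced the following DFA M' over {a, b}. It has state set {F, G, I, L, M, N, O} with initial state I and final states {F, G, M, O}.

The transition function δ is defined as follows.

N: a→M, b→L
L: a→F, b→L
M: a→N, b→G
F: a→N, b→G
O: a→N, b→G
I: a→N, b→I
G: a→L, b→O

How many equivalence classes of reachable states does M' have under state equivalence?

All states are reachable from the start state.
Initial partition by acceptance: {F,G,M,O} | {I,L,N}.
Refine {I,L,N} on symbol a: members go to different blocks, giving {L,N} and {I}.
Stable partition: {F,G,M,O} | {L,N} | {I} — 3 equivalence classes.

3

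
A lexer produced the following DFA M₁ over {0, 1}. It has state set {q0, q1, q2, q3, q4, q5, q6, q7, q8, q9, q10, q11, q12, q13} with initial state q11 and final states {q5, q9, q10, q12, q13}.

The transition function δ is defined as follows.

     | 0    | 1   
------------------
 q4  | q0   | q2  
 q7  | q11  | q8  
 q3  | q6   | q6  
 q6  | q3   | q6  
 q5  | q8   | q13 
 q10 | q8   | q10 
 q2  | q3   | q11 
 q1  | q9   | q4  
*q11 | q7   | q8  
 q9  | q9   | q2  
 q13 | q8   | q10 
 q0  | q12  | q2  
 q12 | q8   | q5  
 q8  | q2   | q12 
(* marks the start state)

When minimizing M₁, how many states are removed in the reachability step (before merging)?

4

BFS from q11 reaches {q2, q3, q5, q6, q7, q8, q10, q11, q12, q13}; the 4 state(s) q0, q1, q4, q9 are never visited.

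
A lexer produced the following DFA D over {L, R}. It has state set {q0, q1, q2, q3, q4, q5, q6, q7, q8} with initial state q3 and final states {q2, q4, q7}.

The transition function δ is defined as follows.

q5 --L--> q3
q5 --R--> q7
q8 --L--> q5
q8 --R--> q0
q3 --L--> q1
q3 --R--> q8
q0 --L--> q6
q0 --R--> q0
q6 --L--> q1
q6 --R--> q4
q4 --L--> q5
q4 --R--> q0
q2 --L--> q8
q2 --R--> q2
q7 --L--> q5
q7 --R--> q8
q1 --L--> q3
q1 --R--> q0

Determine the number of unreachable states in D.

1

BFS from q3 reaches {q0, q1, q3, q4, q5, q6, q7, q8}; the 1 state(s) q2 are never visited.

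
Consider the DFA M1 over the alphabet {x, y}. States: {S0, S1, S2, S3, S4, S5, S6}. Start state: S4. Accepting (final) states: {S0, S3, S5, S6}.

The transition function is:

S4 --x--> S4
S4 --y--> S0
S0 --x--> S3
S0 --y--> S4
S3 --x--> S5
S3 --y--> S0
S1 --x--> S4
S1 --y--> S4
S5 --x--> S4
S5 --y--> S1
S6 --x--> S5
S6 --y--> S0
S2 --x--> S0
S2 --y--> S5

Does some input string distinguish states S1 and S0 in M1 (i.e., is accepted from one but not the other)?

Yes

States {S2,S6} cannot be reached from the start state, so discard them.
Initial partition by acceptance: {S0,S3,S5} | {S1,S4}.
Refine {S0,S3,S5} on symbol x: members go to different blocks, giving {S0,S3} and {S5}.
On input x, block {S0,S3} splits into {S0} and {S3}.
Refine {S1,S4} on symbol y: members go to different blocks, giving {S1} and {S4}.
The partition is now stable with 5 blocks: {S0} | {S1} | {S5} | {S3} | {S4}.
S1 and S0 end up in different blocks, so they are distinguishable. For instance, the string 'ε' is accepted from only S0.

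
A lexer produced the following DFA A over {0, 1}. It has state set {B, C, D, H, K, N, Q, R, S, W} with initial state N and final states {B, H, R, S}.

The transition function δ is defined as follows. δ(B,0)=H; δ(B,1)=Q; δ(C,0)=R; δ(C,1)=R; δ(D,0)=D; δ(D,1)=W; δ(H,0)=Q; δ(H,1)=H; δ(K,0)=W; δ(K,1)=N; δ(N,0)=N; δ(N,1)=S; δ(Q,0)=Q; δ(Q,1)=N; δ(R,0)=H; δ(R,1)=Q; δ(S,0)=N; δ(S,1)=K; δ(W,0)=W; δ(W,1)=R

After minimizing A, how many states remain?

7

States {B,C,D} cannot be reached from the start state, so discard them.
P0 = {H,R,S} | {K,N,Q,W}.
Refine {H,R,S} on symbol 0: members go to different blocks, giving {H,S} and {R}.
Refine {H,S} on symbol 1: members go to different blocks, giving {S} and {H}.
Split {K,N,Q,W} by δ(·,1) → {K,Q} and {N} and {W}.
On input 0, block {K,Q} splits into {Q} and {K}.
Stable partition: {S} | {Q} | {R} | {H} | {N} | {W} | {K} — 7 equivalence classes.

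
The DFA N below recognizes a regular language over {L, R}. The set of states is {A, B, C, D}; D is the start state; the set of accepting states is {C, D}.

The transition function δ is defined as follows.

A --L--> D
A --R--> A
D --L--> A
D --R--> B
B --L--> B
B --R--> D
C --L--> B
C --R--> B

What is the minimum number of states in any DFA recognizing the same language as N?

3

Reachable states from the start: {A,B,D}. Unreachable: {C} — drop them.
Initial partition by acceptance: {D} | {A,B}.
Refine {A,B} on symbol L: members go to different blocks, giving {A} and {B}.
The partition is now stable with 3 blocks: {D} | {A} | {B}.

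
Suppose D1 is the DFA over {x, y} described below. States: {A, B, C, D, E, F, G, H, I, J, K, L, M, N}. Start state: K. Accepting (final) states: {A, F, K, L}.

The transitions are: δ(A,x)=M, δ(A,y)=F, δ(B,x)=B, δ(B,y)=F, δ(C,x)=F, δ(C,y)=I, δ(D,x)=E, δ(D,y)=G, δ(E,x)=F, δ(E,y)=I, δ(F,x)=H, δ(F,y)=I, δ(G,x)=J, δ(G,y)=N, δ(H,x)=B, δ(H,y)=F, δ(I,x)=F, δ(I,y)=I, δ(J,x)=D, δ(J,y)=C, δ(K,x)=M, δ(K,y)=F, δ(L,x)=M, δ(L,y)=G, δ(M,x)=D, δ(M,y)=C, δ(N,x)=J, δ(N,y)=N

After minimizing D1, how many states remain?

7

Reachable states from the start: {B,C,D,E,F,G,H,I,J,K,M,N}. Unreachable: {A,L} — drop them.
Start with accepting vs non-accepting: {F,K} | {B,C,D,E,G,H,I,J,M,N}.
On input y, block {F,K} splits into {F} and {K}.
Refine {B,C,D,E,G,H,I,J,M,N} on symbol x: members go to different blocks, giving {B,D,G,H,J,M,N} and {C,E,I}.
Refine {B,D,G,H,J,M,N} on symbol x: members go to different blocks, giving {B,G,H,J,M,N} and {D}.
Split {B,G,H,J,M,N} by δ(·,x) → {B,G,H,N} and {J,M}.
Refine {B,G,H,N} on symbol x: members go to different blocks, giving {B,H} and {G,N}.
No further refinement is possible. Final partition (7 blocks): {F} | {B,H} | {K} | {C,E,I} | {D} | {J,M} | {G,N}.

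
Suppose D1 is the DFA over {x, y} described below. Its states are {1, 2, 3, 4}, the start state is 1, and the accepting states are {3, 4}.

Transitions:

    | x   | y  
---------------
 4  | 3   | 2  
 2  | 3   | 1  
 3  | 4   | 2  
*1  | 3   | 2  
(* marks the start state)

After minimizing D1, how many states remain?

Every state is reachable, so we keep all 4.
Initial partition by acceptance: {3,4} | {1,2}.
The partition is now stable with 2 blocks: {3,4} | {1,2}.

2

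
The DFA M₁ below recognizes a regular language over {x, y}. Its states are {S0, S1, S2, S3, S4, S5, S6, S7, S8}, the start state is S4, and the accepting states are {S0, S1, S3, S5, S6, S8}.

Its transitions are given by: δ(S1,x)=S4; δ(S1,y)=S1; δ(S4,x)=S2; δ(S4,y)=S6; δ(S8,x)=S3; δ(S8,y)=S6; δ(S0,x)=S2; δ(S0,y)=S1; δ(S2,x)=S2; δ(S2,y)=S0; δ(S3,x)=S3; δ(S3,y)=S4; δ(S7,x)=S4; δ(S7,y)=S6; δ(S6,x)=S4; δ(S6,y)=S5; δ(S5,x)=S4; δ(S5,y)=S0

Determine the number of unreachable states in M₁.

3

No path from S4 leads to S3, S7, S8; the other 6 states are all reachable.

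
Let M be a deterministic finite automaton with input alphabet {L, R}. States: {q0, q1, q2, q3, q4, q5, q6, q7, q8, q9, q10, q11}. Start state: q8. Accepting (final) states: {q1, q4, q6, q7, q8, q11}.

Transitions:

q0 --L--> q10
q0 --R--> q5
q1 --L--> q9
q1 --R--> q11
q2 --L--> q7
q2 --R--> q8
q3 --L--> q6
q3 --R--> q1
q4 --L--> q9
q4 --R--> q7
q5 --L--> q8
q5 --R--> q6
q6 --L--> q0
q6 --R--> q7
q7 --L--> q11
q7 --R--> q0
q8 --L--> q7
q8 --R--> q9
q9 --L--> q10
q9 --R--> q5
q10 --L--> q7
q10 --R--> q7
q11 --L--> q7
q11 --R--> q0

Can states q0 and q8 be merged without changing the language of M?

States {q1,q2,q3,q4} cannot be reached from the start state, so discard them.
Start with accepting vs non-accepting: {q6,q7,q8,q11} | {q0,q5,q9,q10}.
Refine {q6,q7,q8,q11} on symbol L: members go to different blocks, giving {q7,q8,q11} and {q6}.
On input L, block {q0,q5,q9,q10} splits into {q0,q9} and {q5,q10}.
On input R, block {q5,q10} splits into {q5} and {q10}.
The partition is now stable with 5 blocks: {q7,q8,q11} | {q0,q9} | {q6} | {q5} | {q10}.
q0 and q8 end up in different blocks, so they are distinguishable. For instance, the string 'ε' is accepted from only q8.

No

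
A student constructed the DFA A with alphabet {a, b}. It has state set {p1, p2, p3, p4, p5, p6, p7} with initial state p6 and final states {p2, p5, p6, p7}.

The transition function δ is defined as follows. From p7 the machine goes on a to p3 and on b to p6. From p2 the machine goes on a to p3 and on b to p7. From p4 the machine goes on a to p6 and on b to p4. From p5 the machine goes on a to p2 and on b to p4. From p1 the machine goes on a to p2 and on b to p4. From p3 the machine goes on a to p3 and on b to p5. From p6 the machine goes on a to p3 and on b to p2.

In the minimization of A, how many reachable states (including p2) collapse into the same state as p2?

First remove the unreachable states {p1}; 6 states remain.
Start with accepting vs non-accepting: {p2,p5,p6,p7} | {p3,p4}.
Refine {p2,p5,p6,p7} on symbol a: members go to different blocks, giving {p2,p6,p7} and {p5}.
Refine {p3,p4} on symbol a: members go to different blocks, giving {p3} and {p4}.
The partition is now stable with 4 blocks: {p2,p6,p7} | {p3} | {p5} | {p4}.
State p2 belongs to the block {p2,p6,p7}, which has 3 states.

3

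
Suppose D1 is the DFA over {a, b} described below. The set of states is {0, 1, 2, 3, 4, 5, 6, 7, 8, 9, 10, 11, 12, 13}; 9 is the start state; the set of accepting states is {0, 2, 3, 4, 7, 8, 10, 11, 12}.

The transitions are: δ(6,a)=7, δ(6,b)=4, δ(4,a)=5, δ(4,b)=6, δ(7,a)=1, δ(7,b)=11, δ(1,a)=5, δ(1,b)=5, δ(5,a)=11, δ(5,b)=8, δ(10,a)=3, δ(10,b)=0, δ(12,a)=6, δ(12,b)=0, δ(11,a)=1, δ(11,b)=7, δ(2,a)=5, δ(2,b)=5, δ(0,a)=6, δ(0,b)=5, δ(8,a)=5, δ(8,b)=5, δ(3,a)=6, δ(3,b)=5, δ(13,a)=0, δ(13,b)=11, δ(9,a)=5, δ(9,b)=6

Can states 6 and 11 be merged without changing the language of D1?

No

Reachable states from the start: {1,4,5,6,7,8,9,11}. Unreachable: {0,2,3,10,12,13} — drop them.
P0 = {4,7,8,11} | {1,5,6,9}.
Refine {4,7,8,11} on symbol b: members go to different blocks, giving {4,8} and {7,11}.
On input a, block {1,5,6,9} splits into {1,9} and {5,6}.
Stable partition: {4,8} | {1,9} | {7,11} | {5,6} — 4 equivalence classes.
6 and 11 end up in different blocks, so they are distinguishable. For instance, the string 'ε' is accepted from only 11.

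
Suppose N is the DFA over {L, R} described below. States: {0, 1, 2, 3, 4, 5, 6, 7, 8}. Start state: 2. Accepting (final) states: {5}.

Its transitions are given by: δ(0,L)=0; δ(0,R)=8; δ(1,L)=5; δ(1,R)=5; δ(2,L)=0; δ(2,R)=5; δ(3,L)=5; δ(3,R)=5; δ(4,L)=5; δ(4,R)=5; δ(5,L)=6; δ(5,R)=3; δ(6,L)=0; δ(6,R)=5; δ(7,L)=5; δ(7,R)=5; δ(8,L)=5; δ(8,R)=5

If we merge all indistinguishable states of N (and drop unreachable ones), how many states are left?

4

States {1,4,7} cannot be reached from the start state, so discard them.
Initial partition by acceptance: {5} | {0,2,3,6,8}.
Split {0,2,3,6,8} by δ(·,L) → {0,2,6} and {3,8}.
Refine {0,2,6} on symbol R: members go to different blocks, giving {2,6} and {0}.
The partition is now stable with 4 blocks: {5} | {2,6} | {3,8} | {0}.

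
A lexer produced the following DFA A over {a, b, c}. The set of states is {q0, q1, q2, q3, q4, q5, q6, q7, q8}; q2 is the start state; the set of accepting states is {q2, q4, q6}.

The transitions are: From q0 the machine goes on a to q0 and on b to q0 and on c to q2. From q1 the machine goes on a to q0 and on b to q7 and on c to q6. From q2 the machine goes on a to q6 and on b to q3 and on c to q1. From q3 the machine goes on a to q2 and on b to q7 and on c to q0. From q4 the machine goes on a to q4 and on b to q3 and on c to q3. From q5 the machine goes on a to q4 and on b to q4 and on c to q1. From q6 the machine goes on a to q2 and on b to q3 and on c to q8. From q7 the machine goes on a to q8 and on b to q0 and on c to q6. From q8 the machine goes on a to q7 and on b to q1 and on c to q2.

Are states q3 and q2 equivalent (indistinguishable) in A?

No

Reachable states from the start: {q0,q1,q2,q3,q6,q7,q8}. Unreachable: {q4,q5} — drop them.
Initial partition by acceptance: {q2,q6} | {q0,q1,q3,q7,q8}.
Split {q0,q1,q3,q7,q8} by δ(·,a) → {q0,q1,q7,q8} and {q3}.
The partition is now stable with 3 blocks: {q2,q6} | {q0,q1,q7,q8} | {q3}.
q3 and q2 end up in different blocks, so they are distinguishable. For instance, the string 'ε' is accepted from only q2.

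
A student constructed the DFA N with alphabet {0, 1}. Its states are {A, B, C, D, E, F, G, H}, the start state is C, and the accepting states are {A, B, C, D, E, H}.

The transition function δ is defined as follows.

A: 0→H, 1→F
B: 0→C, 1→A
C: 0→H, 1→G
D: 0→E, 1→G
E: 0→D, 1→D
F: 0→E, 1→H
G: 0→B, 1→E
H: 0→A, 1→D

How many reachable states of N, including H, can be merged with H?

All states are reachable from the start state.
Initial partition by acceptance: {A,B,C,D,E,H} | {F,G}.
On input 1, block {A,B,C,D,E,H} splits into {A,C,D} and {B,E,H}.
The partition is now stable with 3 blocks: {A,C,D} | {F,G} | {B,E,H}.
State H belongs to the block {B,E,H}, which has 3 states.

3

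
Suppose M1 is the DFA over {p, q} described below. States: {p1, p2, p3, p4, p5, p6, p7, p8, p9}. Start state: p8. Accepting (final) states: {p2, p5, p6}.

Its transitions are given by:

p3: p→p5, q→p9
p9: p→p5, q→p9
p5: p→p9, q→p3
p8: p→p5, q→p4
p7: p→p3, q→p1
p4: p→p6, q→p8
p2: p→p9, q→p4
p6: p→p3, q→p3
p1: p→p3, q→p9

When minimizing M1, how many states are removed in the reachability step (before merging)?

3

No path from p8 leads to p1, p2, p7; the other 6 states are all reachable.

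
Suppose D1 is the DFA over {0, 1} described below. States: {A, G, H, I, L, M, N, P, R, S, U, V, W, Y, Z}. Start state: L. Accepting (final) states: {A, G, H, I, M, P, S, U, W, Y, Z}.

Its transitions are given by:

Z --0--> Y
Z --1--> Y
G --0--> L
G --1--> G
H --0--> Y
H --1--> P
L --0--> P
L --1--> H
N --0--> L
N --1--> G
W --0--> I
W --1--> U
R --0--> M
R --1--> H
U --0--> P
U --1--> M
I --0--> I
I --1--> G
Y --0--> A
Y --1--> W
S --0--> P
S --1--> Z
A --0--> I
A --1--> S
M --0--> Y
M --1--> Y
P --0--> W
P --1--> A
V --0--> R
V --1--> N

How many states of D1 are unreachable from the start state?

3

BFS from L reaches {A, G, H, I, L, M, P, S, U, W, Y, Z}; the 3 state(s) N, R, V are never visited.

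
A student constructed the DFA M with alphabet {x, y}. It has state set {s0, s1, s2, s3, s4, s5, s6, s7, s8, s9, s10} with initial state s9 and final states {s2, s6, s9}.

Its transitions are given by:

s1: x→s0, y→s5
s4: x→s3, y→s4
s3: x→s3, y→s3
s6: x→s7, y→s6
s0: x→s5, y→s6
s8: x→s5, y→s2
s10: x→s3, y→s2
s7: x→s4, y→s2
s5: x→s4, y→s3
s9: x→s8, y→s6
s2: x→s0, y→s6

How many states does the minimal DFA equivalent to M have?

3

First remove the unreachable states {s1,s10}; 9 states remain.
Initial partition by acceptance: {s2,s6,s9} | {s0,s3,s4,s5,s7,s8}.
Refine {s0,s3,s4,s5,s7,s8} on symbol y: members go to different blocks, giving {s0,s7,s8} and {s3,s4,s5}.
Stable partition: {s2,s6,s9} | {s0,s7,s8} | {s3,s4,s5} — 3 equivalence classes.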